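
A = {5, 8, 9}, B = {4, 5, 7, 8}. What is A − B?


A = {5, 8, 9}
B = {4, 5, 7, 8}
Operation: difference A − B
In A but not B: 9

{9}


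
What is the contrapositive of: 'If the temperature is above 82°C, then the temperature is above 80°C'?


Original: If the temperature is above 82°C, then the temperature is above 80°C
Contrapositive: If ¬Q, then ¬P
Negate Q: not (the temperature is above 80°C)
Negate P: not (the temperature is above 82°C)

If not (the temperature is above 80°C), then not (the temperature is above 82°C).


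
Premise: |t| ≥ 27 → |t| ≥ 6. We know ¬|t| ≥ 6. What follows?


Modus tollens: P → Q, ¬Q ⊢ ¬P
P: |t| ≥ 27
Q: |t| ≥ 6
We have P → Q and Q is false.
By modus tollens, P must be false.

It is not the case that |t| ≥ 27


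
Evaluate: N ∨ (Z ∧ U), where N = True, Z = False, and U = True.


N = True, Z = False, U = True
Step 1: Z ∧ U = False AND True = False
Step 2: N ∨ False = True OR False = True
AND evaluated first (higher precedence); then OR applied.

True


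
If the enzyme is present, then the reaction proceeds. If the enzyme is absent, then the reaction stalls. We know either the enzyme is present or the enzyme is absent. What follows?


Constructive dilemma: (P → Q) ∧ (R → S), P ∨ R ⊢ Q ∨ S
Premise 1: the enzyme is present → the reaction proceeds
Premise 2: the enzyme is absent → the reaction stalls
Premise 3: the enzyme is present ∨ the enzyme is absent
Case 1: Assuming the enzyme is present, then by Premise 1, the reaction proceeds.
Case 2: Assuming the enzyme is absent, then by Premise 2, the reaction stalls.
Since one of the enzyme is present or the enzyme is absent must hold, we get the reaction proceeds or the reaction stalls.

The reaction proceeds or the reaction stalls.


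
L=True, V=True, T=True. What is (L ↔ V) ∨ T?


L = True, V = True, T = True
Expression: (L ↔ V) ∨ T
Step 1: L ↔ V = (True iff True) (true when values match) = True
Step 2: (True) ∨ T = True OR True = True

True


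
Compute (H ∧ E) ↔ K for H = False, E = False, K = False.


H = False, E = False, K = False
Step 1: H ∧ E = False AND False = False
Step 2: (False) ↔ K: true when both sides have same truth value.
Result: False ↔ False = True

True


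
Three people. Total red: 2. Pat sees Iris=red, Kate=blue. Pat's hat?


Total red = 2, seen red = 1
Own red = 2 - 1 = 1
Pat's hat is red.

red


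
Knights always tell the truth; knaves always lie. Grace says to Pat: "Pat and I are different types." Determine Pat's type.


Grace says: "Pat and I are different types."
Case 1: Grace is a Knight (truth-teller)
  Statement is true → they ARE different → Pat is a Knave
Case 2: Grace is a Knave (liar)
  Statement is false → they are NOT different → Pat is a Knave
In both cases, Pat is a Knave.

Knave


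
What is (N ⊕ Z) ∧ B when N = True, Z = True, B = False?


N = True, Z = True, B = False
Step 1: N ⊕ Z = True XOR True = False
Step 2: False ∧ B = False AND False = False
XOR true when exactly one of N,Z is true; then AND with B.

False


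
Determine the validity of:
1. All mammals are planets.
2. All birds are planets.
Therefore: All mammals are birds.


Premise 1: All mammals are planets.
Premise 2: All birds are planets.
Conclusion: All mammals are birds.
Fallacy: undistributed middle. planets is predicate in both.
Counterexample: mammals and birds could be disjoint subsets of planets.

Invalid


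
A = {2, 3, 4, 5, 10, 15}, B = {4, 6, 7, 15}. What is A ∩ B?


A = {2, 3, 4, 5, 10, 15}
B = {4, 6, 7, 15}
Operation: intersection
Elements in both: 4, 15

{4, 15}


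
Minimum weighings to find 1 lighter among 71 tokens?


Each weighing has 3 outcomes (left heavy / balance / right heavy), so k weighings distinguish at most 3^k cases; splitting into three near-equal groups achieves this.
Need 3^k ≥ 71: 3^3 = 27 < 71 ≤ 3^4 = 81
k = ⌈log₃(71)⌉ = 4

4


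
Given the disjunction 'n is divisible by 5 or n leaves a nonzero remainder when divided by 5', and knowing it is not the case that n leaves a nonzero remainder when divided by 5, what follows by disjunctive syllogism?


Disjunctive syllogism: P ∨ Q, ¬P ⊢ Q
Disjunction: n is divisible by 5 ∨ n leaves a nonzero remainder when divided by 5
We know it is not the case that n leaves a nonzero remainder when divided by 5.
By disjunctive syllogism, the other disjunct must be true.

n is divisible by 5


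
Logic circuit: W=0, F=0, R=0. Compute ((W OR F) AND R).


W OR F = 0|0 = 0
0 AND 0 = 0

0


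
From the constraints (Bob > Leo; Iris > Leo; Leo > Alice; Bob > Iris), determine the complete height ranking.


Constraints: Bob > Leo; Iris > Leo; Leo > Alice; Bob > Iris
Method: at each step, the next-highest is the one remaining person who never appears on the smaller side of a constraint between remaining people.
  Step 1: remaining {Leo, Iris, Alice, Bob}; on the smaller side: {Leo, Iris, Alice} → Bob is next (Bob > Leo; Bob > Iris).
  Step 2: remaining {Leo, Iris, Alice}; on the smaller side: {Leo, Alice} → Iris is next (Iris > Leo).
  Step 3: remaining {Leo, Alice}; on the smaller side: {Alice} → Leo is next (Leo > Alice).
  Step 4: only Alice remains → lowest.
Final ranking (highest to lowest):

Bob > Iris > Leo > Alice


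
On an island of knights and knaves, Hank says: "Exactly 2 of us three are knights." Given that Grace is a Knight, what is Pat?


Hank claims exactly 2 knights among Hank, Grace, Pat.
Given: Grace is a Knight.

Case 1: Hank is a Knight (tells truth)
  Then exactly 2 of the three are knights.
  Counting Hank, Grace: 2 knight(s) so far. Need 0 more → Pat = Knave.
Case 2: Hank is a Knave (lies)
  Then the count is NOT 2.
  If Pat = Knight, count = 2 = 2 → claim would be true, contradicts lie.
  If Pat = Knave, count = 1 ≠ 2 → lie confirmed ✓

Pat is a Knave.

Knave


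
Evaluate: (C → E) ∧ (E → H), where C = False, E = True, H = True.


C = False, E = True, H = True
Step 1: C → E is false only when C=True and E=False. Result: True
Step 2: E → H is false only when E=True and H=False. Result: True
Step 3: True ∧ True = True

True


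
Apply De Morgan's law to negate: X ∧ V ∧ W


De Morgan's law: ¬(P ∧ Q ∧ R) ≡ ¬P ∨ ¬Q ∨ ¬R
¬(X ∧ V ∧ W) = ¬X ∨ ¬V ∨ ¬W

¬X ∨ ¬V ∨ ¬W


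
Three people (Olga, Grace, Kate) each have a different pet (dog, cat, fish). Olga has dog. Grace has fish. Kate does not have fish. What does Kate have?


From clues:
  Grace → fish
  Olga → dog
By elimination, Kate gets the remaining.

cat


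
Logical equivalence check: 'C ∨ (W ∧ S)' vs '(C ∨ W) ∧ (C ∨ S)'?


Expression 1: C ∨ (W ∧ S)
Expression 2: (C ∨ W) ∧ (C ∨ S)
Truth table (C W S | Expr1 Expr2):
  T T T |   T     T
  T T F |   T     T
  T F T |   T     T
  T F F |   T     T
  F T T |   T     T
  F T F |   F     F
  F F T |   F     F
  F F F |   F     F
All 8 rows agree, so the expressions are logically equivalent.

Yes


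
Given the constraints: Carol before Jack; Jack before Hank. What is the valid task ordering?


Constraints: Carol before Jack; Jack before Hank
Method: repeatedly schedule the remaining task that has no remaining task required before it.
  Step 1: remaining {Hank, Jack, Carol}; every task except Carol still has a predecessor pending → schedule Carol.
  Step 2: remaining {Hank, Jack}; every task except Jack still has a predecessor pending → schedule Jack.
  Step 3: only Hank remains → schedule Hank.
Resulting order:

Carol → Jack → Hank


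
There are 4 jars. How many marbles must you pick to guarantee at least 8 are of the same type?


Pigeonhole: to guarantee k in one of n categories, need (k-1)×n + 1.
k = 8, n = 4
Minimum = (8-1) × 4 + 1 = 7 × 4 + 1

29


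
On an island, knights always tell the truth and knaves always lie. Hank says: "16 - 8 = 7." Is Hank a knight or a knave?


Statement: "16 - 8 = 7."
Actual: 16 - 8 = 8
Claimed: 7
Statement is FALSE → Hank lies → Knave

Knave


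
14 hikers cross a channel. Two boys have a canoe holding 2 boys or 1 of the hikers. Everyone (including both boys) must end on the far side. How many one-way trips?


Per crossing of one of the hikers: boys→, one←, one of the hikers→, one← = 4 trips
14 × 4 = 56, + 1 final boys→ = 57
Minimum trips = 57

57


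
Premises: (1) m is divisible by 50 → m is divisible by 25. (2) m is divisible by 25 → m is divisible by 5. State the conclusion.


Hypothetical syllogism: P → Q, Q → R ⊢ P → R
Premise 1: m is divisible by 50 → m is divisible by 25
Premise 2: m is divisible by 25 → m is divisible by 5
Chain the implications: the middle term (m is divisible by 25) links the two.
Conclusion: If m is divisible by 50, then m is divisible by 5.

If m is divisible by 50, then m is divisible by 5.


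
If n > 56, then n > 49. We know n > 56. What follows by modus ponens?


Modus ponens: P → Q, P ⊢ Q
P: n > 56
Q: n > 49
We have P → Q and P is true.
By modus ponens, Q must be true.

n > 49


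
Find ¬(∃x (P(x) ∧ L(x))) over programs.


Original: ∃x (P(x) ∧ L(x))
Rule: ¬∀→∃, ¬∃→∀, negate predicate.
Negation: ∀x (¬P(x) ∨ ¬L(x))

∀x (¬P(x) ∨ ¬L(x))


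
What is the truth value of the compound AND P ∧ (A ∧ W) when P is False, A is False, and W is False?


P = False, A = False, W = False
Step 1: A ∧ W = False AND False = False
Step 2: P ∧ False = False AND False = False
AND is true only when ALL operands are true.

False


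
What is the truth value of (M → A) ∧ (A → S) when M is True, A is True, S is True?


M = True, A = True, S = True
Step 1: M → A is false only when M=True and A=False. Result: True
Step 2: A → S is false only when A=True and S=False. Result: True
Step 3: True ∧ True = True

True


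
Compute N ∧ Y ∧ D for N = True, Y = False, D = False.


N = True, Y = False, D = False
Step 1: N ∧ Y = True AND False = False
Step 2: (False) ∧ D = (False) AND False = False
AND is true only when ALL operands are true.

False


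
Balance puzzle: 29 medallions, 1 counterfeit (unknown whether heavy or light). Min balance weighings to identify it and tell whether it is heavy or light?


Let n = 29. 58 possibilities (n medallions × lighter/heavier); each weighing has 3 outcomes.
Bound for k weighings: say the first weighing puts j medallions on each pan. If it tips, the 2j weighed medallions remain suspects (each with a known direction) and k-1 weighings give 3^(k-1) outcomes; 3^(k-1) is odd, so 2j ≤ 3^(k-1) - 1. If it balances, the n - 2j unweighed medallions remain with direction unknown: 2(n - 2j) ≤ 3^(k-1) - 1 by the same parity argument. Adding, n ≤ (3^(k-1) - 1) + (3^(k-1) - 1)/2 = (3^k - 3)/2, and the classical three-group strategy achieves this (3 medallions in 2 weighings, 12 in 3, 39 in 4, 120 in 5).
So we need the smallest k with (3^k - 3)/2 ≥ 29.
k = 3: (3^3 - 3)/2 = 12 < 29 ✗
k = 4: (3^4 - 3)/2 = 39 ≥ 29 ✓

4


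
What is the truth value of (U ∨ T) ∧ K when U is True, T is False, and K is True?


U = True, T = False, K = True
Step 1: U ∨ T = True OR False = True
Step 2: True ∧ K = True AND True = True
OR is true when at least one operand is true; AND requires both.

True


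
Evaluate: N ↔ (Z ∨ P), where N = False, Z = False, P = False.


N = False, Z = False, P = False
Step 1: Z ∨ P = False OR False = False
Step 2: N ↔ (False): true when both sides have same truth value.
Result: False ↔ False = True

True


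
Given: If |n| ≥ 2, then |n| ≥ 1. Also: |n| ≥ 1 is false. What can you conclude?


Modus tollens: P → Q, ¬Q ⊢ ¬P
P: |n| ≥ 2
Q: |n| ≥ 1
We have P → Q and Q is false.
By modus tollens, P must be false.

It is not the case that |n| ≥ 2


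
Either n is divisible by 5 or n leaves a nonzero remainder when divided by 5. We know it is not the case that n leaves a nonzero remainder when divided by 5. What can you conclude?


Disjunctive syllogism: P ∨ Q, ¬P ⊢ Q
Disjunction: n is divisible by 5 ∨ n leaves a nonzero remainder when divided by 5
We know it is not the case that n leaves a nonzero remainder when divided by 5.
By disjunctive syllogism, the other disjunct must be true.

n is divisible by 5


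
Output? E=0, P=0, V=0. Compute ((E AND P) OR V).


E AND P = 0&0 = 0
0 OR 0 = 0

0


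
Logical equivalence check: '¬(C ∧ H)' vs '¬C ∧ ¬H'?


Expression 1: ¬(C ∧ H)
Expression 2: ¬C ∧ ¬H
Truth table (C H | Expr1 Expr2):
  T T |   F     F
  T F |   T     F   ← differ
  F T |   T     F   ← differ
  F F |   T     T
Counterexample: C=T, H=F gives Expr1 = T but Expr2 = F, so the expressions are NOT logically equivalent.

No


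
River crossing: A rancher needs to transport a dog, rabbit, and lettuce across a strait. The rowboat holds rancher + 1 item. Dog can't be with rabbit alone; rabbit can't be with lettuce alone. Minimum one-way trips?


1. rancher+rabbit → 2. rancher ← 3. rancher+dog → 4. rancher+rabbit ← 5. rancher+lettuce → 6. rancher ← 7. rancher+rabbit →
Minimum trips = 7

7


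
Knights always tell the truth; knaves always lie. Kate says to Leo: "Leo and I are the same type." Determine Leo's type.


Kate says: "Leo and I are the same type."
Case 1: Kate is a Knight (truth-teller)
  Statement is true → they ARE the same → Leo is also a Knight
Case 2: Kate is a Knave (liar)
  Statement is false → they are NOT the same → Leo is a Knight
In both cases, Leo is a Knight.

Knight


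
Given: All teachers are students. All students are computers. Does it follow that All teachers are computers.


Premise 1: All teachers are students.
Premise 2: All students are computers.
Conclusion: All teachers are computers.
Barbara syllogism (AAA-1): All A are B, All B are C → All A are C.
Middle term (students) distributed in premise 2.

Valid


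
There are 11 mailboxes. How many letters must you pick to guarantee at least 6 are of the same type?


Pigeonhole: to guarantee k in one of n categories, need (k-1)×n + 1.
k = 6, n = 11
Minimum = (6-1) × 11 + 1 = 5 × 11 + 1

56


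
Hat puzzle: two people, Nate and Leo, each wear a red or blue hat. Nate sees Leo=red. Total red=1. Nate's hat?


Total red = 1, Leo = red
Red accounted for: 1
Remaining for Nate: 0
Nate's hat is blue.

blue


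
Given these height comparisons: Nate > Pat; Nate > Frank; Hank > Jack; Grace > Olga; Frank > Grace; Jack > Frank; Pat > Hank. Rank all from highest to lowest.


Constraints: Nate > Pat; Nate > Frank; Hank > Jack; Grace > Olga; Frank > Grace; Jack > Frank; Pat > Hank
Method: at each step, the next-highest is the one remaining person who never appears on the smaller side of a constraint between remaining people.
  Step 1: remaining {Pat, Frank, Nate, Hank, Grace, Olga, Jack}; on the smaller side: {Pat, Frank, Hank, Grace, Olga, Jack} → Nate is next (Nate > Pat; Nate > Frank).
  Step 2: remaining {Pat, Frank, Hank, Grace, Olga, Jack}; on the smaller side: {Frank, Hank, Grace, Olga, Jack} → Pat is next (Pat > Hank).
  Step 3: remaining {Frank, Hank, Grace, Olga, Jack}; on the smaller side: {Frank, Grace, Olga, Jack} → Hank is next (Hank > Jack).
  Step 4: remaining {Frank, Grace, Olga, Jack}; on the smaller side: {Frank, Grace, Olga} → Jack is next (Jack > Frank).
  Step 5: remaining {Frank, Grace, Olga}; on the smaller side: {Grace, Olga} → Frank is next (Frank > Grace).
  Step 6: remaining {Grace, Olga}; on the smaller side: {Olga} → Grace is next (Grace > Olga).
  Step 7: only Olga remains → lowest.
Final ranking (highest to lowest):

Nate > Pat > Hank > Jack > Frank > Grace > Olga


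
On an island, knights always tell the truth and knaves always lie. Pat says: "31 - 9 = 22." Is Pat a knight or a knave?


Statement: "31 - 9 = 22."
Actual: 31 - 9 = 22
Claimed: 22
Statement is TRUE → Pat tells the truth → Knight

Knight


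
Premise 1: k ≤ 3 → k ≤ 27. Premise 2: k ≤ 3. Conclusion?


Modus ponens: P → Q, P ⊢ Q
P: k ≤ 3
Q: k ≤ 27
We have P → Q and P is true.
By modus ponens, Q must be true.

k ≤ 27


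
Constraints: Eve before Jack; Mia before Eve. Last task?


Constraints: Eve before Jack; Mia before Eve
The last task can have nothing scheduled after it, so it must never appear on the left of a 'before'.
Tasks appearing before some other task: Eve, Mia.
The only task not in that list is Jack → it is last.

Jack


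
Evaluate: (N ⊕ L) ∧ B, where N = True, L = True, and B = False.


N = True, L = True, B = False
Step 1: N ⊕ L = True XOR True = False
Step 2: False ∧ B = False AND False = False
XOR true when exactly one of N,L is true; then AND with B.

False


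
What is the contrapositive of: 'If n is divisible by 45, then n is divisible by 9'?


Original: If n is divisible by 45, then n is divisible by 9
Contrapositive: If ¬Q, then ¬P
Negate Q: not (n is divisible by 9)
Negate P: not (n is divisible by 45)

If not (n is divisible by 9), then not (n is divisible by 45).


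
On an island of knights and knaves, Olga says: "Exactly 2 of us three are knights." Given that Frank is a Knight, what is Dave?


Olga claims exactly 2 knights among Olga, Frank, Dave.
Given: Frank is a Knight.

Case 1: Olga is a Knight (tells truth)
  Then exactly 2 of the three are knights.
  Counting Olga, Frank: 2 knight(s) so far. Need 0 more → Dave = Knave.
Case 2: Olga is a Knave (lies)
  Then the count is NOT 2.
  If Dave = Knight, count = 2 = 2 → claim would be true, contradicts lie.
  If Dave = Knave, count = 1 ≠ 2 → lie confirmed ✓

Dave is a Knave.

Knave


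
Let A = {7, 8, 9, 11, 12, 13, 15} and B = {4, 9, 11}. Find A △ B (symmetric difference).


A = {7, 8, 9, 11, 12, 13, 15}
B = {4, 9, 11}
Operation: symmetric difference
In A only: [7, 8, 12, 13, 15], in B only: [4]

{4, 7, 8, 12, 13, 15}


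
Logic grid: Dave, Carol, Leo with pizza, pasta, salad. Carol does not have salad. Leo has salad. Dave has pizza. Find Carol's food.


From clues:
  Leo → salad
  Dave → pizza
By elimination, Carol gets the remaining.

pasta


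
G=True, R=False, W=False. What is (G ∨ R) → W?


G = True, R = False, W = False
Expression: (G ∨ R) → W
Step 1: G ∨ R = True OR False = True
Step 2: (True) → W = True → False (false only if antecedent True and consequent False) = False

False


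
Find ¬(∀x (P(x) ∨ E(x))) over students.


Original: ∀x (P(x) ∨ E(x))
Rule: ¬∀→∃, ¬∃→∀, negate predicate.
Negation: ∃x (¬P(x) ∧ ¬E(x))

∃x (¬P(x) ∧ ¬E(x))


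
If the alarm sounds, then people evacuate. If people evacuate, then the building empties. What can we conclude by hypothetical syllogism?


Hypothetical syllogism: P → Q, Q → R ⊢ P → R
Premise 1: the alarm sounds → people evacuate
Premise 2: people evacuate → the building empties
Chain the implications: the middle term (people evacuate) links the two.
Conclusion: If the alarm sounds, then the building empties.

If the alarm sounds, then the building empties.


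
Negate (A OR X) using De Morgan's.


De Morgan's law: ¬(P ∨ Q) ≡ ¬P ∧ ¬Q
¬(A ∨ X) = ¬A ∧ ¬X

¬A ∧ ¬X


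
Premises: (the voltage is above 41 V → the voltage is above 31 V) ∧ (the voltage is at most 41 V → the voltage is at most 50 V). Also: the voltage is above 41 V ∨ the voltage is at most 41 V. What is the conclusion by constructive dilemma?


Constructive dilemma: (P → Q) ∧ (R → S), P ∨ R ⊢ Q ∨ S
Premise 1: the voltage is above 41 V → the voltage is above 31 V
Premise 2: the voltage is at most 41 V → the voltage is at most 50 V
Premise 3: the voltage is above 41 V ∨ the voltage is at most 41 V
Case 1: Assuming the voltage is above 41 V, then by Premise 1, the voltage is above 31 V.
Case 2: Assuming the voltage is at most 41 V, then by Premise 2, the voltage is at most 50 V.
Since one of the voltage is above 41 V or the voltage is at most 41 V must hold, we get the voltage is above 31 V or the voltage is at most 50 V.

The voltage is above 31 V or the voltage is at most 50 V.


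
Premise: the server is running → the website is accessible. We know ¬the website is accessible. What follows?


Modus tollens: P → Q, ¬Q ⊢ ¬P
P: the server is running
Q: the website is accessible
We have P → Q and Q is false.
By modus tollens, P must be false.

It is not the case that the server is running


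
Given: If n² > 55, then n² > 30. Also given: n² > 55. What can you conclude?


Modus ponens: P → Q, P ⊢ Q
P: n² > 55
Q: n² > 30
We have P → Q and P is true.
By modus ponens, Q must be true.

n² > 30


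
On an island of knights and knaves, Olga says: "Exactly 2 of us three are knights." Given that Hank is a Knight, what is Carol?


Olga claims exactly 2 knights among Olga, Hank, Carol.
Given: Hank is a Knight.

Case 1: Olga is a Knight (tells truth)
  Then exactly 2 of the three are knights.
  Counting Olga, Hank: 2 knight(s) so far. Need 0 more → Carol = Knave.
Case 2: Olga is a Knave (lies)
  Then the count is NOT 2.
  If Carol = Knight, count = 2 = 2 → claim would be true, contradicts lie.
  If Carol = Knave, count = 1 ≠ 2 → lie confirmed ✓

Carol is a Knave.

Knave


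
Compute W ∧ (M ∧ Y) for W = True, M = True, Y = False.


W = True, M = True, Y = False
Step 1: M ∧ Y = True AND False = False
Step 2: W ∧ False = True AND False = False
AND is true only when ALL operands are true.

False


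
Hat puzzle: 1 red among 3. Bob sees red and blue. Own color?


Total red = 1, seen red = 1
Own red = 1 - 1 = 0
Bob's hat is blue.

blue


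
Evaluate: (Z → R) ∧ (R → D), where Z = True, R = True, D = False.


Z = True, R = True, D = False
Step 1: Z → R is false only when Z=True and R=False. Result: True
Step 2: R → D is false only when R=True and D=False. Result: False
Step 3: True ∧ False = False

False


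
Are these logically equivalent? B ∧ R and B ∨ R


Expression 1: B ∧ R
Expression 2: B ∨ R
Truth table (B R | Expr1 Expr2):
  T T |   T     T
  T F |   F     T   ← differ
  F T |   F     T   ← differ
  F F |   F     F
Counterexample: B=T, R=F gives Expr1 = F but Expr2 = T, so the expressions are NOT logically equivalent.

No


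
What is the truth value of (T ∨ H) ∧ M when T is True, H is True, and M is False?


T = True, H = True, M = False
Step 1: T ∨ H = True OR True = True
Step 2: True ∧ M = True AND False = False
OR is true when at least one operand is true; AND requires both.

False


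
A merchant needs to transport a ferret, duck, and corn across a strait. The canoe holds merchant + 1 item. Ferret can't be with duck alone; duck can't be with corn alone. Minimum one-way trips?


1. merchant+duck → 2. merchant ← 3. merchant+ferret → 4. merchant+duck ← 5. merchant+corn → 6. merchant ← 7. merchant+duck →
Minimum trips = 7

7


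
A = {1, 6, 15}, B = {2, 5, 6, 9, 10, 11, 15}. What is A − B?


A = {1, 6, 15}
B = {2, 5, 6, 9, 10, 11, 15}
Operation: difference A − B
In A but not B: 1

{1}


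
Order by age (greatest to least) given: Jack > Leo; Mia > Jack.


Constraints: Jack > Leo; Mia > Jack
Method: at each step, the next-highest is the one remaining person who never appears on the smaller side of a constraint between remaining people.
  Step 1: remaining {Leo, Jack, Mia}; on the smaller side: {Leo, Jack} → Mia is next (Mia > Jack).
  Step 2: remaining {Leo, Jack}; on the smaller side: {Leo} → Jack is next (Jack > Leo).
  Step 3: only Leo remains → lowest.
Final ranking (highest to lowest):

Mia > Jack > Leo


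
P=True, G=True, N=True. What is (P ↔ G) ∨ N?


P = True, G = True, N = True
Expression: (P ↔ G) ∨ N
Step 1: P ↔ G = (True iff True) (true when values match) = True
Step 2: (True) ∨ N = True OR True = True

True


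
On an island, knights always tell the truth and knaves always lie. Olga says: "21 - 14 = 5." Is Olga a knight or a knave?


Statement: "21 - 14 = 5."
Actual: 21 - 14 = 7
Claimed: 5
Statement is FALSE → Olga lies → Knave

Knave


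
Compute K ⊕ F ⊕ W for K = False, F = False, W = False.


K = False, F = False, W = False
Step 1: K ⊕ F = False XOR False = False
Step 2: False ⊕ W = False XOR False = False
XOR is true when an odd number of operands are true.

False


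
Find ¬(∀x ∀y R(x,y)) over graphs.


Original: ∀x ∀y R(x,y)
Rule: ¬∀→∃, ¬∃→∀, negate predicate.
Negation: ∃x ∃y ¬R(x,y)

∃x ∃y ¬R(x,y)


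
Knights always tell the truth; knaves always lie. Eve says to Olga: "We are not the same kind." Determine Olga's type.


Eve says: "We are not the same kind."
Case 1: Eve is a Knight (truth-teller)
  Statement is true → they ARE different → Olga is a Knave
Case 2: Eve is a Knave (liar)
  Statement is false → they are NOT different → Olga is a Knave
In both cases, Olga is a Knave.

Knave


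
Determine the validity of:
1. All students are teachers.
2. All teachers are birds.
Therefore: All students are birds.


Premise 1: All students are teachers.
Premise 2: All teachers are birds.
Conclusion: All students are birds.
Barbara syllogism (AAA-1): All A are B, All B are C → All A are C.
Middle term (teachers) distributed in premise 2.

Valid


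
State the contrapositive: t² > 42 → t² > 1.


Original: If t² > 42, then t² > 1
Contrapositive: If ¬Q, then ¬P
Negate Q: not (t² > 1)
Negate P: not (t² > 42)

If not (t² > 1), then not (t² > 42).


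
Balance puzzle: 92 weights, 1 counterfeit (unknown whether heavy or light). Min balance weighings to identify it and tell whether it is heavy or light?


Let n = 92. 184 possibilities (n weights × lighter/heavier); each weighing has 3 outcomes.
Bound for k weighings: say the first weighing puts j weights on each pan. If it tips, the 2j weighed weights remain suspects (each with a known direction) and k-1 weighings give 3^(k-1) outcomes; 3^(k-1) is odd, so 2j ≤ 3^(k-1) - 1. If it balances, the n - 2j unweighed weights remain with direction unknown: 2(n - 2j) ≤ 3^(k-1) - 1 by the same parity argument. Adding, n ≤ (3^(k-1) - 1) + (3^(k-1) - 1)/2 = (3^k - 3)/2, and the classical three-group strategy achieves this (3 weights in 2 weighings, 12 in 3, 39 in 4, 120 in 5).
So we need the smallest k with (3^k - 3)/2 ≥ 92.
k = 4: (3^4 - 3)/2 = 39 < 92 ✗
k = 5: (3^5 - 3)/2 = 120 ≥ 92 ✓

5


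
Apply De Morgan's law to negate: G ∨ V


De Morgan's law: ¬(P ∨ Q) ≡ ¬P ∧ ¬Q
¬(G ∨ V) = ¬G ∧ ¬V

¬G ∧ ¬V


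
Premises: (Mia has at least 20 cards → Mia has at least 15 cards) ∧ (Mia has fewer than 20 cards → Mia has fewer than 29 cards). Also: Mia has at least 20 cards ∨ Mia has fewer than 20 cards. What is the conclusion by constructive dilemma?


Constructive dilemma: (P → Q) ∧ (R → S), P ∨ R ⊢ Q ∨ S
Premise 1: Mia has at least 20 cards → Mia has at least 15 cards
Premise 2: Mia has fewer than 20 cards → Mia has fewer than 29 cards
Premise 3: Mia has at least 20 cards ∨ Mia has fewer than 20 cards
Case 1: Assuming Mia has at least 20 cards, then by Premise 1, Mia has at least 15 cards.
Case 2: Assuming Mia has fewer than 20 cards, then by Premise 2, Mia has fewer than 29 cards.
Since one of Mia has at least 20 cards or Mia has fewer than 20 cards must hold, we get Mia has at least 15 cards or Mia has fewer than 29 cards.

Mia has at least 15 cards or Mia has fewer than 29 cards.


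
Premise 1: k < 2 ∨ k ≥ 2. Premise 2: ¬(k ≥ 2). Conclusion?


Disjunctive syllogism: P ∨ Q, ¬P ⊢ Q
Disjunction: k < 2 ∨ k ≥ 2
We know it is not the case that k ≥ 2.
By disjunctive syllogism, the other disjunct must be true.

k < 2


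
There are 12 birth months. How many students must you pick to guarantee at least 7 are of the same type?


Pigeonhole: to guarantee k in one of n categories, need (k-1)×n + 1.
k = 7, n = 12
Minimum = (7-1) × 12 + 1 = 6 × 12 + 1

73


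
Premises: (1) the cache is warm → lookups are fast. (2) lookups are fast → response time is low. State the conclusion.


Hypothetical syllogism: P → Q, Q → R ⊢ P → R
Premise 1: the cache is warm → lookups are fast
Premise 2: lookups are fast → response time is low
Chain the implications: the middle term (lookups are fast) links the two.
Conclusion: If the cache is warm, then response time is low.

If the cache is warm, then response time is low.


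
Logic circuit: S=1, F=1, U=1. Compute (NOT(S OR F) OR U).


S OR F = 1
NOT(1) = 0
0 OR 1 = 1

1


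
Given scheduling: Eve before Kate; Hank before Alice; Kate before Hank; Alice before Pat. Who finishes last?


Constraints: Eve before Kate; Hank before Alice; Kate before Hank; Alice before Pat
The last task can have nothing scheduled after it, so it must never appear on the left of a 'before'.
Tasks appearing before some other task: Eve, Hank, Kate, Alice.
The only task not in that list is Pat → it is last.

Pat


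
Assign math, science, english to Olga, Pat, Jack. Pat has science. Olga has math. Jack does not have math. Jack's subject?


From clues:
  Pat → science
  Olga → math
By elimination, Jack gets the remaining.

english


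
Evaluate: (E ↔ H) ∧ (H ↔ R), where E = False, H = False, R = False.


E = False, H = False, R = False
Step 1: E ↔ H is true when E and H have the same value. Result: True
Step 2: H ↔ R is true when H and R have the same value. Result: True
Step 3: True ∧ True = True

True


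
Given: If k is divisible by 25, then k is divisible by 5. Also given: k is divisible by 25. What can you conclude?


Modus ponens: P → Q, P ⊢ Q
P: k is divisible by 25
Q: k is divisible by 5
We have P → Q and P is true.
By modus ponens, Q must be true.

k is divisible by 5


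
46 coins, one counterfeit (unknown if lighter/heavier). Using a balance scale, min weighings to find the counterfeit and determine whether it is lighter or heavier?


Let n = 46. 92 possibilities (n coins × lighter/heavier); each weighing has 3 outcomes.
Bound for k weighings: say the first weighing puts j coins on each pan. If it tips, the 2j weighed coins remain suspects (each with a known direction) and k-1 weighings give 3^(k-1) outcomes; 3^(k-1) is odd, so 2j ≤ 3^(k-1) - 1. If it balances, the n - 2j unweighed coins remain with direction unknown: 2(n - 2j) ≤ 3^(k-1) - 1 by the same parity argument. Adding, n ≤ (3^(k-1) - 1) + (3^(k-1) - 1)/2 = (3^k - 3)/2, and the classical three-group strategy achieves this (3 coins in 2 weighings, 12 in 3, 39 in 4, 120 in 5).
So we need the smallest k with (3^k - 3)/2 ≥ 46.
k = 4: (3^4 - 3)/2 = 39 < 46 ✗
k = 5: (3^5 - 3)/2 = 120 ≥ 46 ✓

5


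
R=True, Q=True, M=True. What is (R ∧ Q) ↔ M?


R = True, Q = True, M = True
Expression: (R ∧ Q) ↔ M
Step 1: R ∧ Q = True AND True = True
Step 2: (True) ↔ M = (True iff True) = True

True


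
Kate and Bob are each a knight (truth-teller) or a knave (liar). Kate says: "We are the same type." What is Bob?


Kate says: "We are the same type."
Case 1: Kate is a Knight (truth-teller)
  Statement is true → they ARE the same → Bob is also a Knight
Case 2: Kate is a Knave (liar)
  Statement is false → they are NOT the same → Bob is a Knight
In both cases, Bob is a Knight.

Knight


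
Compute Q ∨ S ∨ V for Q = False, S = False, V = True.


Q = False, S = False, V = True
Step 1: Q ∨ S = False OR False = False
Step 2: False ∨ V = False OR True = True
OR is true when at least one operand is true.

True


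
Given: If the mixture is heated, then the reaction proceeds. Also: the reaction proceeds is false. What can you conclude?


Modus tollens: P → Q, ¬Q ⊢ ¬P
P: the mixture is heated
Q: the reaction proceeds
We have P → Q and Q is false.
By modus tollens, P must be false.

It is not the case that the mixture is heated


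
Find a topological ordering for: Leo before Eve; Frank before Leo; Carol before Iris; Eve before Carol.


Constraints: Leo before Eve; Frank before Leo; Carol before Iris; Eve before Carol
Method: repeatedly schedule the remaining task that has no remaining task required before it.
  Step 1: remaining {Leo, Iris, Eve, Carol, Frank}; every task except Frank still has a predecessor pending → schedule Frank.
  Step 2: remaining {Leo, Iris, Eve, Carol}; every task except Leo still has a predecessor pending → schedule Leo.
  Step 3: remaining {Iris, Eve, Carol}; every task except Eve still has a predecessor pending → schedule Eve.
  Step 4: remaining {Iris, Carol}; every task except Carol still has a predecessor pending → schedule Carol.
  Step 5: only Iris remains → schedule Iris.
Resulting order:

Frank → Leo → Eve → Carol → Iris


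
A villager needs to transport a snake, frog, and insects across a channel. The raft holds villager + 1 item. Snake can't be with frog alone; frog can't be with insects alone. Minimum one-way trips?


1. villager+frog → 2. villager ← 3. villager+snake → 4. villager+frog ← 5. villager+insects → 6. villager ← 7. villager+frog →
Minimum trips = 7

7


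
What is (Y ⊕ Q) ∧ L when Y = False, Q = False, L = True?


Y = False, Q = False, L = True
Step 1: Y ⊕ Q = False XOR False = False
Step 2: False ∧ L = False AND True = False
XOR true when exactly one of Y,Q is true; then AND with L.

False


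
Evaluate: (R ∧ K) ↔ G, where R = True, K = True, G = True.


R = True, K = True, G = True
Step 1: R ∧ K = True AND True = True
Step 2: (True) ↔ G: true when both sides have same truth value.
Result: True ↔ True = True

True


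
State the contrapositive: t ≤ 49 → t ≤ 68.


Original: If t ≤ 49, then t ≤ 68
Contrapositive: If ¬Q, then ¬P
Negate Q: not (t ≤ 68)
Negate P: not (t ≤ 49)

If not (t ≤ 68), then not (t ≤ 49).


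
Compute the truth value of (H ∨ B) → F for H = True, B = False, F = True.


H = True, B = False, F = True
Step 1: H ∨ B = True OR False = True
Step 2: (True) → F: false only when antecedent=True and F=False.
Result: True

True


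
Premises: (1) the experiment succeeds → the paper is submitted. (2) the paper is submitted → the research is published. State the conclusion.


Hypothetical syllogism: P → Q, Q → R ⊢ P → R
Premise 1: the experiment succeeds → the paper is submitted
Premise 2: the paper is submitted → the research is published
Chain the implications: the middle term (the paper is submitted) links the two.
Conclusion: If the experiment succeeds, then the research is published.

If the experiment succeeds, then the research is published.


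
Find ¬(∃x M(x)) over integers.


Original: ∃x M(x)
Rule: ¬∀→∃, ¬∃→∀, negate predicate.
Negation: ∀x ¬M(x)

∀x ¬M(x)


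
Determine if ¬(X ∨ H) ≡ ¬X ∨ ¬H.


Expression 1: ¬(X ∨ H)
Expression 2: ¬X ∨ ¬H
Truth table (X H | Expr1 Expr2):
  T T |   F     F
  T F |   F     T   ← differ
  F T |   F     T   ← differ
  F F |   T     T
Counterexample: X=T, H=F gives Expr1 = F but Expr2 = T, so the expressions are NOT logically equivalent.

No


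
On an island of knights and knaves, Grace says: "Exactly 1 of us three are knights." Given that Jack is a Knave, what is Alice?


Grace claims exactly 1 knights among Grace, Jack, Alice.
Given: Jack is a Knave.

Case 1: Grace is a Knight (tells truth)
  Then exactly 1 of the three are knights.
  Counting Grace, Jack: 1 knight(s) so far. Need 0 more → Alice = Knave.
Case 2: Grace is a Knave (lies)
  Then the count is NOT 1.
  If Alice = Knight, count = 1 = 1 → claim would be true, contradicts lie.
  If Alice = Knave, count = 0 ≠ 1 → lie confirmed ✓

Alice is a Knave.

Knave


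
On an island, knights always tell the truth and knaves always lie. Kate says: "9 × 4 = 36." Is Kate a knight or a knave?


Statement: "9 × 4 = 36."
Actual: 9 × 4 = 36
Claimed: 36
Statement is TRUE → Kate tells the truth → Knight

Knight


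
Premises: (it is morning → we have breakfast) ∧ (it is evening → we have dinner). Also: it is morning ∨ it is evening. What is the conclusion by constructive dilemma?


Constructive dilemma: (P → Q) ∧ (R → S), P ∨ R ⊢ Q ∨ S
Premise 1: it is morning → we have breakfast
Premise 2: it is evening → we have dinner
Premise 3: it is morning ∨ it is evening
Case 1: Assuming it is morning, then by Premise 1, we have breakfast.
Case 2: Assuming it is evening, then by Premise 2, we have dinner.
Since one of it is morning or it is evening must hold, we get we have breakfast or we have dinner.

We have breakfast or we have dinner.


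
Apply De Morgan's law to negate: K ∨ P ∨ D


De Morgan's law: ¬(P ∨ Q ∨ R) ≡ ¬P ∧ ¬Q ∧ ¬R
¬(K ∨ P ∨ D) = ¬K ∧ ¬P ∧ ¬D

¬K ∧ ¬P ∧ ¬D


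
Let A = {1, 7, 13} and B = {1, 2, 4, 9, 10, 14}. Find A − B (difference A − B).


A = {1, 7, 13}
B = {1, 2, 4, 9, 10, 14}
Operation: difference A − B
In A but not B: 7, 13

{7, 13}


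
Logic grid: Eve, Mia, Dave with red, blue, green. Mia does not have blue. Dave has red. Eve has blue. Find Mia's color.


From clues:
  Dave → red
  Eve → blue
By elimination, Mia gets the remaining.

green


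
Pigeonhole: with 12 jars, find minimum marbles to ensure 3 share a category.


Pigeonhole: to guarantee k in one of n categories, need (k-1)×n + 1.
k = 3, n = 12
Minimum = (3-1) × 12 + 1 = 2 × 12 + 1

25


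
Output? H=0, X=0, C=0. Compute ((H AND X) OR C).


H AND X = 0&0 = 0
0 OR 0 = 0

0


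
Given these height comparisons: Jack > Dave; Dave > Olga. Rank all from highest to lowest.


Constraints: Jack > Dave; Dave > Olga
Method: at each step, the next-highest is the one remaining person who never appears on the smaller side of a constraint between remaining people.
  Step 1: remaining {Olga, Jack, Dave}; on the smaller side: {Olga, Dave} → Jack is next (Jack > Dave).
  Step 2: remaining {Olga, Dave}; on the smaller side: {Olga} → Dave is next (Dave > Olga).
  Step 3: only Olga remains → lowest.
Final ranking (highest to lowest):

Jack > Dave > Olga


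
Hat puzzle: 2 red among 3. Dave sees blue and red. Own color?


Total red = 2, seen red = 1
Own red = 2 - 1 = 1
Dave's hat is red.

red


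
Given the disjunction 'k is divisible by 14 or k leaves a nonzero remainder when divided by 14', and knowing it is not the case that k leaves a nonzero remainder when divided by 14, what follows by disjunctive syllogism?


Disjunctive syllogism: P ∨ Q, ¬P ⊢ Q
Disjunction: k is divisible by 14 ∨ k leaves a nonzero remainder when divided by 14
We know it is not the case that k leaves a nonzero remainder when divided by 14.
By disjunctive syllogism, the other disjunct must be true.

k is divisible by 14


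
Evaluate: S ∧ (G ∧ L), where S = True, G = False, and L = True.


S = True, G = False, L = True
Step 1: G ∧ L = False AND True = False
Step 2: S ∧ False = True AND False = False
AND is true only when ALL operands are true.

False


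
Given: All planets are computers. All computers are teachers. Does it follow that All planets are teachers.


Premise 1: All planets are computers.
Premise 2: All computers are teachers.
Conclusion: All planets are teachers.
Barbara syllogism (AAA-1): All A are B, All B are C → All A are C.
Middle term (computers) distributed in premise 2.

Valid


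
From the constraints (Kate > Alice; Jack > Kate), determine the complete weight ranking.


Constraints: Kate > Alice; Jack > Kate
Method: at each step, the next-highest is the one remaining person who never appears on the smaller side of a constraint between remaining people.
  Step 1: remaining {Kate, Jack, Alice}; on the smaller side: {Kate, Alice} → Jack is next (Jack > Kate).
  Step 2: remaining {Kate, Alice}; on the smaller side: {Alice} → Kate is next (Kate > Alice).
  Step 3: only Alice remains → lowest.
Final ranking (highest to lowest):

Jack > Kate > Alice
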